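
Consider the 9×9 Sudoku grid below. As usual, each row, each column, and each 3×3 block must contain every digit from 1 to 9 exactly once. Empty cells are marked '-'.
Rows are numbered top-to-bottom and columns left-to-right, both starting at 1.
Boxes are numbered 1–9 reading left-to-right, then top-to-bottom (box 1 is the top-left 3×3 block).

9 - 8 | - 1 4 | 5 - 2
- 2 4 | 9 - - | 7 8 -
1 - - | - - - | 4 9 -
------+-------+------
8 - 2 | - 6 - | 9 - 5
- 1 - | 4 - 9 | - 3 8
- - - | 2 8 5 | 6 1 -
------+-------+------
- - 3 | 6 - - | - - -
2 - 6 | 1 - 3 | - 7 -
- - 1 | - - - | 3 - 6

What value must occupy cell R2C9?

1

Cell R2C9 itself could take any of {1, 3} by direct elimination.
Consider where 1 can go in box 3.
R1C8 is out (row 1 already has a 1).
R3C9 is out (row 3 already has a 1).
So the only cell in box 3 that can hold 1 is R2C9.
Therefore R2C9 = 1.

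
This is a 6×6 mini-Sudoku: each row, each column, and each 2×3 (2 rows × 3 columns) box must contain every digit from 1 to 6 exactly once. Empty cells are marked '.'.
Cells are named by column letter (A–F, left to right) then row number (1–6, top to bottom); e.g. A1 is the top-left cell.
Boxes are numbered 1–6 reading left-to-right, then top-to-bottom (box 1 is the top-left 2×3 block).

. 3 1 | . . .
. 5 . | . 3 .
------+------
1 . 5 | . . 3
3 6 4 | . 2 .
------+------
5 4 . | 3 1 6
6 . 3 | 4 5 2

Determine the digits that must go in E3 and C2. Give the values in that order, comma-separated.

For E3:
  Consider where 4 can go in box 4.
  D3 is out (column D already has a 4).
  D4 is out (row 4 already has a 4).
  F4 is out (row 4 already has a 4).
  So the only cell in box 4 that can hold 4 is E3.
  So E3 = 4.
For C2:
  Consider where 6 can go in box 1.
  A1 is out (column A already has a 6).
  A2 is out (column A already has a 6).
  So the only cell in box 1 that can hold 6 is C2.
  So C2 = 6.

4,6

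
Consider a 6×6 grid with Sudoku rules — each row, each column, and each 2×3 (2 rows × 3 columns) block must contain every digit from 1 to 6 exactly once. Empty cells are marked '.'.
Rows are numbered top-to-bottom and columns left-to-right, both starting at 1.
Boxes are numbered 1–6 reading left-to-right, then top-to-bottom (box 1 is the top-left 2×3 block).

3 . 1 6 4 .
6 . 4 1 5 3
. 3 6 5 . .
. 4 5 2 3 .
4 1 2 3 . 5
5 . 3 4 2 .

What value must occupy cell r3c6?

Cell r3c6 itself could take any of {1, 4} by direct elimination.
Consider where 4 can go in column 6.
r1c6 is out (row 1 already has a 4).
r4c6 is out (row 4 already has a 4).
r6c6 is out (row 6 already has a 4).
So the only cell in column 6 that can hold 4 is r3c6.
Therefore r3c6 = 4.

4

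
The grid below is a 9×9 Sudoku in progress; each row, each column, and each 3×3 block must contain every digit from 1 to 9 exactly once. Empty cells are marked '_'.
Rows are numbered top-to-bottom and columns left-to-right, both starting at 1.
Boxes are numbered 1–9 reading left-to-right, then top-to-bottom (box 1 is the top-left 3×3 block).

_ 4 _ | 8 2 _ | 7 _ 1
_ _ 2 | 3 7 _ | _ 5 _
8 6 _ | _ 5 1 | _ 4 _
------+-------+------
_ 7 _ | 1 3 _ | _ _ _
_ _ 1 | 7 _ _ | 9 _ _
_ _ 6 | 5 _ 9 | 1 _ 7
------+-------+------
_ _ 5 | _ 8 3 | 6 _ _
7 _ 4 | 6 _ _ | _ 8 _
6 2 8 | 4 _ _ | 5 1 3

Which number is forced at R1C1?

Cell R1C1 itself could take any of {3, 5, 9} by direct elimination.
Consider where 5 can go in row 1.
R1C3 is out (column 3 already has a 5).
R1C6 is out (box 2 already has a 5).
R1C8 is out (column 8 already has a 5).
So the only cell in row 1 that can hold 5 is R1C1.
Therefore R1C1 = 5.

5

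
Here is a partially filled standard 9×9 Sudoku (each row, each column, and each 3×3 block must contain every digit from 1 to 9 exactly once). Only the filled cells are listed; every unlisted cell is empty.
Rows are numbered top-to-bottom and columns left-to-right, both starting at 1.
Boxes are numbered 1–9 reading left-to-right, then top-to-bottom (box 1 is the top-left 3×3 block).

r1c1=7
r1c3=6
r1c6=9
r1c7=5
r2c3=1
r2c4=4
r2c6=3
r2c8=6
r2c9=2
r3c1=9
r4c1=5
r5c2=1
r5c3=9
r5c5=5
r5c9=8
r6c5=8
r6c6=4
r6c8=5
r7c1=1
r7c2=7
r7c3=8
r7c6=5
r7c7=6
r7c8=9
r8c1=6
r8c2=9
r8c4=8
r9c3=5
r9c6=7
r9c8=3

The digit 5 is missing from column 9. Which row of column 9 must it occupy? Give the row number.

Consider where 5 can go in column 9.
r1c9 is out (row 1 already has a 5). r3c9 is out (box 3 already has a 5). r4c9 is out (row 4 already has a 5). r6c9 is out (row 6 already has a 5). The remaining empty cells in column 9 are similarly blocked.
So the only cell in column 9 that can hold 5 is r8c9.
That is row 8.

8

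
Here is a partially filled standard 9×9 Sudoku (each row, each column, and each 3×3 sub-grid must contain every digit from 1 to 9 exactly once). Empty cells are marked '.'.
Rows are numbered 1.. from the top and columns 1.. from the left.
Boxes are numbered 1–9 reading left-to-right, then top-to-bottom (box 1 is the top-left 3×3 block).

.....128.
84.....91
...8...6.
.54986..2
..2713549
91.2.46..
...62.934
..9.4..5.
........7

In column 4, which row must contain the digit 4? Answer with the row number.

1

Consider where 4 can go in column 4.
row 2, column 4 is out (row 2 already has a 4).
row 8, column 4 is out (row 8 already has a 4).
row 9, column 4 is out (box 8 already has a 4).
So the only cell in column 4 that can hold 4 is row 1, column 4.
That is row 1.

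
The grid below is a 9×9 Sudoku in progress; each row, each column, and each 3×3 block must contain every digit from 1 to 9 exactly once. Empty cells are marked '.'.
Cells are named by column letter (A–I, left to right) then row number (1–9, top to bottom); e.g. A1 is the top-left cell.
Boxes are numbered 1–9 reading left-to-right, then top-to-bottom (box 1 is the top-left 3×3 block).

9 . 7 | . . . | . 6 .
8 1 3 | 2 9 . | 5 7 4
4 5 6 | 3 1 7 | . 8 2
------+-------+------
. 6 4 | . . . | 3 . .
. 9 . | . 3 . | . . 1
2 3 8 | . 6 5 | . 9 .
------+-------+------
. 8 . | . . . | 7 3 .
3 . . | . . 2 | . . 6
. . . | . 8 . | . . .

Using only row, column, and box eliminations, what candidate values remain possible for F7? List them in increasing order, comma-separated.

Row 7 already contains {3, 7, 8}.
Column F already contains {2, 5, 7}.
Its 3×3 block (box 8) already contains {2, 8}.
Removing those from 1–9 leaves {1, 4, 6, 9} as the candidates for F7.

1,4,6,9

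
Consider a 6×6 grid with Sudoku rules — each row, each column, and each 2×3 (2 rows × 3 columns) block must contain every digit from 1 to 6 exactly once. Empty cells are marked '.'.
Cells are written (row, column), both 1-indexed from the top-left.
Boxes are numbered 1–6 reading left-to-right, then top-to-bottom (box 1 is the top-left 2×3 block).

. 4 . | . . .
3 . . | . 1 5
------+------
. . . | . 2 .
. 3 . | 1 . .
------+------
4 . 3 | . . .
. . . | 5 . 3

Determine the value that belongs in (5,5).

Row 5 already contains {3, 4}.
Column 5 already contains {1, 2}.
Its 2×3 block (box 6) already contains {3, 5}.
The only value from 1–6 not eliminated is 6, so (5,5) = 6.

6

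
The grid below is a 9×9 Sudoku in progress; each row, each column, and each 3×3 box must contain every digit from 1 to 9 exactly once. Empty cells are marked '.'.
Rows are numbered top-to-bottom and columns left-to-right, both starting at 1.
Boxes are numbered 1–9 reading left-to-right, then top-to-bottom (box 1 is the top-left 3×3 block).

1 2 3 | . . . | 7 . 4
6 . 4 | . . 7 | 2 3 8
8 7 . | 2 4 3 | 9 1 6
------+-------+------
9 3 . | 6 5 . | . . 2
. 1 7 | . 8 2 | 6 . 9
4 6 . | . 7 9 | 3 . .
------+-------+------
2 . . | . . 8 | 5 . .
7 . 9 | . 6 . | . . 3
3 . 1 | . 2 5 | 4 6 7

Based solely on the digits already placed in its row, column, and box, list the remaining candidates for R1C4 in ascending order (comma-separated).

5,8,9

Row 1 already contains {1, 2, 3, 4, 7}.
Column 4 already contains {2, 6}.
Its 3×3 block (box 2) already contains {2, 3, 4, 7}.
Removing those from 1–9 leaves {5, 8, 9} as the candidates for R1C4.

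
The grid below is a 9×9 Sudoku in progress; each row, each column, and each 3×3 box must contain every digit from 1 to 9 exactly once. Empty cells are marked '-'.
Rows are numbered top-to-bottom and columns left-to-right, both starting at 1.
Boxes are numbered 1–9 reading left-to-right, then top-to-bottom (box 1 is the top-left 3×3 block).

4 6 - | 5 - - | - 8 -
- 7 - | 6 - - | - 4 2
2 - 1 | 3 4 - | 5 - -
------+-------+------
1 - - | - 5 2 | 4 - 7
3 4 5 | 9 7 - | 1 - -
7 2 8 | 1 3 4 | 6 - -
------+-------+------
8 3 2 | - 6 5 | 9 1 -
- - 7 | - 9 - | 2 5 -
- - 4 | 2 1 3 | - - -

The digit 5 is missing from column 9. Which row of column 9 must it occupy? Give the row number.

6

Consider where 5 can go in column 9.
R1C9 is out (row 1 already has a 5). R3C9 is out (row 3 already has a 5). R5C9 is out (row 5 already has a 5). R7C9 is out (row 7 already has a 5). The remaining empty cells in column 9 are similarly blocked.
So the only cell in column 9 that can hold 5 is R6C9.
That is row 6.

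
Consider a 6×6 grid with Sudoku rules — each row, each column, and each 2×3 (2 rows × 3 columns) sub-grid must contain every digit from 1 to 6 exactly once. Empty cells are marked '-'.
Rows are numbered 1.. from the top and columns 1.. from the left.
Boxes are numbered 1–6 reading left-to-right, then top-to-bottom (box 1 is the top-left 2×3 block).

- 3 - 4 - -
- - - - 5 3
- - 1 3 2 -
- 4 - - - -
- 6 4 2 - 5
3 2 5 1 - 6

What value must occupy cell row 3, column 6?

4

Row 3 already contains {1, 2, 3}.
Column 6 already contains {3, 5, 6}.
Its 2×3 block (box 4) already contains {2, 3}.
The only value from 1–6 not eliminated is 4, so row 3, column 6 = 4.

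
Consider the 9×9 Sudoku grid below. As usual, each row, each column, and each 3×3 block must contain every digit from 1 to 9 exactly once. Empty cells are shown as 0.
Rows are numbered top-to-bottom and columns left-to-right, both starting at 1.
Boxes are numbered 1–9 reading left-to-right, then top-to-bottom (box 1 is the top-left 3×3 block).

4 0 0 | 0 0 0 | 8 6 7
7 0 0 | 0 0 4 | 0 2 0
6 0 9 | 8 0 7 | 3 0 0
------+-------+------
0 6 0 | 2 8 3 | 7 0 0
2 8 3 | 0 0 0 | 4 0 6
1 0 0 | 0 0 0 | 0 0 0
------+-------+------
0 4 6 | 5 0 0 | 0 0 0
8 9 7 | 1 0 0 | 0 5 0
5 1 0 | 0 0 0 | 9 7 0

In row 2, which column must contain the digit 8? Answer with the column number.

Consider where 8 can go in row 2.
R2C2 is out (column 2 already has a 8).
R2C4 is out (column 4 already has a 8).
R2C5 is out (column 5 already has a 8).
R2C7 is out (column 7 already has a 8).
R2C9 is out (box 3 already has a 8).
So the only cell in row 2 that can hold 8 is R2C3.
That is column 3.

3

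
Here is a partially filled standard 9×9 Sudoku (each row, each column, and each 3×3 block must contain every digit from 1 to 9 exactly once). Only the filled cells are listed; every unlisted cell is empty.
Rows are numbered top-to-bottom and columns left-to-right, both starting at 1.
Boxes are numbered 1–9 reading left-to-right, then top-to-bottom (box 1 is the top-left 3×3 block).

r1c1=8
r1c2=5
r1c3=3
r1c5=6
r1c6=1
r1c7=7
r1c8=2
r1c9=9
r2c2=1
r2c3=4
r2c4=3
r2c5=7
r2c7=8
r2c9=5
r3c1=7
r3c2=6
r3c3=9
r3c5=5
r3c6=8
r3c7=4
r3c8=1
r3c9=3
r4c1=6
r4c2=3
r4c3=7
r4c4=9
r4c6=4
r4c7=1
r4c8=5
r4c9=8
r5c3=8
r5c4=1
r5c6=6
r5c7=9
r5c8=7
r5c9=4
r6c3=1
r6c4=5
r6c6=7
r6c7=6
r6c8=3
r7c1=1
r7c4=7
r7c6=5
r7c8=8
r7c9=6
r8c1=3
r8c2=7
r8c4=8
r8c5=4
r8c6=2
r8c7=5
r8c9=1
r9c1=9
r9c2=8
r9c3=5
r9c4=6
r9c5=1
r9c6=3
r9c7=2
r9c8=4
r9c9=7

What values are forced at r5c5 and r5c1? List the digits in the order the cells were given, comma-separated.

3,5

For r5c5:
  Consider where 3 can go in column 5.
  r4c5 is out (row 4 already has a 3).
  r6c5 is out (row 6 already has a 3).
  r7c5 is out (box 8 already has a 3).
  So the only cell in column 5 that can hold 3 is r5c5.
  So r5c5 = 3.
For r5c1:
  Consider where 5 can go in box 4.
  r5c2 is out (column 2 already has a 5).
  r6c1 is out (row 6 already has a 5).
  r6c2 is out (row 6 already has a 5).
  So the only cell in box 4 that can hold 5 is r5c1.
  So r5c1 = 5.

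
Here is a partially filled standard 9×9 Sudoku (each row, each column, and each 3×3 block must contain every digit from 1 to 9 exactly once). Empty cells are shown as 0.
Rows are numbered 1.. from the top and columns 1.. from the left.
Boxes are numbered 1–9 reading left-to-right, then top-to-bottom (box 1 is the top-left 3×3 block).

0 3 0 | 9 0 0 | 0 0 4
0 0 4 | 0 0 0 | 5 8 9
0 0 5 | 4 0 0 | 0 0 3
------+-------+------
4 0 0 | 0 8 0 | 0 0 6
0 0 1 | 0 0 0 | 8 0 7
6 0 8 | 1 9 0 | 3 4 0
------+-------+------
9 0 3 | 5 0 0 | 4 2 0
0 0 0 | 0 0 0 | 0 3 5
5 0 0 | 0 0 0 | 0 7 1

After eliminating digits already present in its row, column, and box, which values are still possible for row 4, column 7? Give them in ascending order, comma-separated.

Row 4 already contains {4, 6, 8}.
Column 7 already contains {3, 4, 5, 8}.
Its 3×3 block (box 6) already contains {3, 4, 6, 7, 8}.
Removing those from 1–9 leaves {1, 2, 9} as the candidates for row 4, column 7.

1,2,9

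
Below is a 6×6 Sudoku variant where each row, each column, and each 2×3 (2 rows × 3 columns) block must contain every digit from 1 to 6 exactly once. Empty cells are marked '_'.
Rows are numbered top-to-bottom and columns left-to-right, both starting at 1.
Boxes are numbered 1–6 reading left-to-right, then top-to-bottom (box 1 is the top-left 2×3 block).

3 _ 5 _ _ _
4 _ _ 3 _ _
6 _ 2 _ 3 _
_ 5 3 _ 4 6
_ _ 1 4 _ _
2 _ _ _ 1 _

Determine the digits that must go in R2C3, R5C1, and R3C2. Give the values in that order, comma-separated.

6,5,4

For R2C3:
  Row 2 already contains {3, 4}.
  Column 3 already contains {1, 2, 3, 5}.
  Its 2×3 block (box 1) already contains {3, 4, 5}.
  The only value from 1–6 not eliminated is 6, so R2C3 = 6.
For R5C1:
  Row 5 already contains {1, 4}.
  Column 1 already contains {2, 3, 4, 6}.
  Its 2×3 block (box 5) already contains {1, 2}.
  The only value from 1–6 not eliminated is 5, so R5C1 = 5.
For R3C2:
  Consider where 4 can go in row 3.
  R3C4 is out (column 4 already has a 4).
  R3C6 is out (box 4 already has a 4).
  So the only cell in row 3 that can hold 4 is R3C2.
  So R3C2 = 4.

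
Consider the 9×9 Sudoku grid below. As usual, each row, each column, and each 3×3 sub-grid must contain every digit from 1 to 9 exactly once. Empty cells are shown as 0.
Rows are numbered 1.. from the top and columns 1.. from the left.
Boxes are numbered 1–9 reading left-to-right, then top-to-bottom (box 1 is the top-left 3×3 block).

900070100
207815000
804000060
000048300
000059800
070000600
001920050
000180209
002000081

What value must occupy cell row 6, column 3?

8

Cell row 6, column 3 itself could take any of {3, 5, 8, 9} by direct elimination.
Consider where 8 can go in box 4.
row 4, column 1 is out (row 4 already has a 8). row 4, column 2 is out (row 4 already has a 8). row 4, column 3 is out (row 4 already has a 8). row 5, column 1 is out (row 5 already has a 8). The remaining empty cells in box 4 are similarly blocked.
So the only cell in box 4 that can hold 8 is row 6, column 3.
Therefore row 6, column 3 = 8.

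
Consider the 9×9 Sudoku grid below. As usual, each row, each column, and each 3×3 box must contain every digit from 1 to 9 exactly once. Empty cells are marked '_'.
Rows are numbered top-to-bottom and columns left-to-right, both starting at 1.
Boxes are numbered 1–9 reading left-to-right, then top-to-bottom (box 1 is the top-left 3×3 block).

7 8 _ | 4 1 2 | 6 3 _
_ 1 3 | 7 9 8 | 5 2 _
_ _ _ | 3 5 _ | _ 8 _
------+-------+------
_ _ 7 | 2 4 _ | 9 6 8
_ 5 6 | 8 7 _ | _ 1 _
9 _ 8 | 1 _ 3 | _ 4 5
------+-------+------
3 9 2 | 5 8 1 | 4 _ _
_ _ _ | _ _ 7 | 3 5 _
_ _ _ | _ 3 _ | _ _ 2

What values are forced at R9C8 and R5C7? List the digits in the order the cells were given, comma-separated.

9,2

For R9C8:
  Consider where 9 can go in column 8.
  R7C8 is out (row 7 already has a 9).
  So the only cell in column 8 that can hold 9 is R9C8.
  So R9C8 = 9.
For R5C7:
  Row 5 already contains {1, 5, 6, 7, 8}.
  Column 7 already contains {3, 4, 5, 6, 9}.
  Its 3×3 block (box 6) already contains {1, 4, 5, 6, 8, 9}.
  The only value from 1–9 not eliminated is 2, so R5C7 = 2.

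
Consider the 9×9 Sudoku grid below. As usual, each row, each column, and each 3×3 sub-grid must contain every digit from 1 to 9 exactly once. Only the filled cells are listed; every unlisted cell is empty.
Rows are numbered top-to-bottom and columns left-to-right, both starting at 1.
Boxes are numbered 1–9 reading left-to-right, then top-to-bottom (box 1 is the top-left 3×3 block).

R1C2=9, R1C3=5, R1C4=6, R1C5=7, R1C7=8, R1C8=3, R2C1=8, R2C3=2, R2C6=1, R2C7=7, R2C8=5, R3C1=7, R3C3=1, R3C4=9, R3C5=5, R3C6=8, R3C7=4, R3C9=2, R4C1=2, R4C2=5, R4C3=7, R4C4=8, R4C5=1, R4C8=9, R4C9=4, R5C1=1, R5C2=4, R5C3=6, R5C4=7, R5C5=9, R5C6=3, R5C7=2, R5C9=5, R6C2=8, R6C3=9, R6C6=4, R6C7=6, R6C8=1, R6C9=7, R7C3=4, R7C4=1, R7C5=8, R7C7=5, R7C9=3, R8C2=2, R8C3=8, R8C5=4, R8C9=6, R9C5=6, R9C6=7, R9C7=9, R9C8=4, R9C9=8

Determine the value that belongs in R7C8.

Cell R7C8 itself could take any of {2, 7} by direct elimination.
Consider where 2 can go in box 9.
R8C7 is out (row 8 already has a 2).
R8C8 is out (row 8 already has a 2).
So the only cell in box 9 that can hold 2 is R7C8.
Therefore R7C8 = 2.

2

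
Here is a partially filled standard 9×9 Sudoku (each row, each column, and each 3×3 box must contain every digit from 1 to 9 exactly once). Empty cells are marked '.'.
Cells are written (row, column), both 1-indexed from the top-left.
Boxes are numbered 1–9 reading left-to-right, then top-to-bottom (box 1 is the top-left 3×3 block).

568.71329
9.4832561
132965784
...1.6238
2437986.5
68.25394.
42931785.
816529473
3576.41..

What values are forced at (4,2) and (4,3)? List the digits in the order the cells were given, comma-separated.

9,5

For (4,2):
  Consider where 9 can go in row 4.
  (4,1) is out (column 1 already has a 9).
  (4,3) is out (column 3 already has a 9).
  (4,5) is out (column 5 already has a 9).
  So the only cell in row 4 that can hold 9 is (4,2).
  So (4,2) = 9.
For (4,3):
  Row 4 already contains {1, 2, 3, 6, 8}.
  Column 3 already contains {2, 3, 4, 6, 7, 8, 9}.
  Its 3×3 block (box 4) already contains {2, 3, 4, 6, 8}.
  The only value from 1–9 not eliminated is 5, so (4,3) = 5.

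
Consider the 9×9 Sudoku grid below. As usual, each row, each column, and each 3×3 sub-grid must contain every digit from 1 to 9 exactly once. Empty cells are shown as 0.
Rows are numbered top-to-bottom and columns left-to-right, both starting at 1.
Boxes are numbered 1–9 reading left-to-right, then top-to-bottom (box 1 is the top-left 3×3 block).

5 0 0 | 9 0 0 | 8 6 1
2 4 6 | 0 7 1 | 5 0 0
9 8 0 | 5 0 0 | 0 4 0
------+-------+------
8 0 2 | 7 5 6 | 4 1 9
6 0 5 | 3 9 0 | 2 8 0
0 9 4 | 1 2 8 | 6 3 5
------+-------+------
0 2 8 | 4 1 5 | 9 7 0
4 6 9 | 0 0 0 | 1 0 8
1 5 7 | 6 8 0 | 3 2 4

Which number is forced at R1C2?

7

Cell R1C2 itself could take any of {3, 7} by direct elimination.
Consider where 7 can go in box 1.
R1C3 is out (column 3 already has a 7).
R3C3 is out (column 3 already has a 7).
So the only cell in box 1 that can hold 7 is R1C2.
Therefore R1C2 = 7.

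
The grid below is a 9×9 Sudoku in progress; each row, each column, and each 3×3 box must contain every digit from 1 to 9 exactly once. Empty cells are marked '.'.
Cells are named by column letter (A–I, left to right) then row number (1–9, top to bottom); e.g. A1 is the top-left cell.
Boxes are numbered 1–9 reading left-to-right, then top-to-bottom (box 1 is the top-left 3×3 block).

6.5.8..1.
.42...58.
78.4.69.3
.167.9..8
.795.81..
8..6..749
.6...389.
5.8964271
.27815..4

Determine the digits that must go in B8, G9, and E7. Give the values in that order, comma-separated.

3,6,7

For B8:
  Row 8 already contains {1, 2, 4, 5, 6, 7, 8, 9}.
  Column B already contains {1, 2, 4, 6, 7, 8}.
  Its 3×3 block (box 7) already contains {2, 5, 6, 7, 8}.
  The only value from 1–9 not eliminated is 3, so B8 = 3.
For G9:
  Consider where 6 can go in column G.
  G1 is out (row 1 already has a 6).
  G4 is out (row 4 already has a 6).
  So the only cell in column G that can hold 6 is G9.
  So G9 = 6.
For E7:
  Consider where 7 can go in row 7.
  A7 is out (column A already has a 7).
  C7 is out (column C already has a 7).
  D7 is out (column D already has a 7).
  I7 is out (box 9 already has a 7).
  So the only cell in row 7 that can hold 7 is E7.
  So E7 = 7.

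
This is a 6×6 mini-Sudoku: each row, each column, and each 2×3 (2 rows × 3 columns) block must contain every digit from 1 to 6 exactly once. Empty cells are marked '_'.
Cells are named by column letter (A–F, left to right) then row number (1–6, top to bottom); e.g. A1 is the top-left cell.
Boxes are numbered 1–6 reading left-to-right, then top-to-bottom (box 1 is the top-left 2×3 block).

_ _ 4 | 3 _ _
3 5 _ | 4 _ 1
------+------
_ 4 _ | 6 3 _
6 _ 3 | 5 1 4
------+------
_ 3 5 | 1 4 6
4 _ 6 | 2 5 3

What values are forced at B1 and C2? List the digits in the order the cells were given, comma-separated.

For B1:
  Consider where 6 can go in box 1.
  A1 is out (column A already has a 6).
  C2 is out (column C already has a 6).
  So the only cell in box 1 that can hold 6 is B1.
  So B1 = 6.
For C2:
  Row 2 already contains {1, 3, 4, 5}.
  Column C already contains {3, 4, 5, 6}.
  Its 2×3 block (box 1) already contains {3, 4, 5}.
  The only value from 1–6 not eliminated is 2, so C2 = 2.

6,2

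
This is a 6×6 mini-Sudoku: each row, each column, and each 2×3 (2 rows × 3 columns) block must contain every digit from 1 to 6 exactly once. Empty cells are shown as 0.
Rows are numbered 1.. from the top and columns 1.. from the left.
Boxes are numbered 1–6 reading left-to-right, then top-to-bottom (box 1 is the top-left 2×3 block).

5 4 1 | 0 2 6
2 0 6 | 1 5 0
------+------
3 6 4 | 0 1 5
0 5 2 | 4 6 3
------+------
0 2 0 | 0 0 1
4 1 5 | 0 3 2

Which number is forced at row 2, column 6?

Row 2 already contains {1, 2, 5, 6}.
Column 6 already contains {1, 2, 3, 5, 6}.
Its 2×3 block (box 2) already contains {1, 2, 5, 6}.
The only value from 1–6 not eliminated is 4, so row 2, column 6 = 4.

4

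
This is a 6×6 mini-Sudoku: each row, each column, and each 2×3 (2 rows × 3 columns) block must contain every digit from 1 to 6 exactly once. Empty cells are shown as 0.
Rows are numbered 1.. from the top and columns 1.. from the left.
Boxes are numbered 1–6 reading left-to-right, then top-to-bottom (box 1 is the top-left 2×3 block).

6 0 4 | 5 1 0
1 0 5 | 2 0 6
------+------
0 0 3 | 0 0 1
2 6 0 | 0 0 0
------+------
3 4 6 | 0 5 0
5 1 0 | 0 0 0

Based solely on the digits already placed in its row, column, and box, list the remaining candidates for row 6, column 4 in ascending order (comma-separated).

3,4,6

Row 6 already contains {1, 5}.
Column 4 already contains {2, 5}.
Its 2×3 block (box 6) already contains {5}.
Removing those from 1–6 leaves {3, 4, 6} as the candidates for row 6, column 4.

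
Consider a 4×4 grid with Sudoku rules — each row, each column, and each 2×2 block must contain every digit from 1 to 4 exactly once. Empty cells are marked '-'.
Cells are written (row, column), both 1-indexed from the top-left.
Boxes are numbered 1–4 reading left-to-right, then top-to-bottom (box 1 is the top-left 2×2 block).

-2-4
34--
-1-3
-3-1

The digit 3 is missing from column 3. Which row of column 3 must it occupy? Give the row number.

1

Consider where 3 can go in column 3.
(2,3) is out (row 2 already has a 3).
(3,3) is out (row 3 already has a 3).
(4,3) is out (row 4 already has a 3).
So the only cell in column 3 that can hold 3 is (1,3).
That is row 1.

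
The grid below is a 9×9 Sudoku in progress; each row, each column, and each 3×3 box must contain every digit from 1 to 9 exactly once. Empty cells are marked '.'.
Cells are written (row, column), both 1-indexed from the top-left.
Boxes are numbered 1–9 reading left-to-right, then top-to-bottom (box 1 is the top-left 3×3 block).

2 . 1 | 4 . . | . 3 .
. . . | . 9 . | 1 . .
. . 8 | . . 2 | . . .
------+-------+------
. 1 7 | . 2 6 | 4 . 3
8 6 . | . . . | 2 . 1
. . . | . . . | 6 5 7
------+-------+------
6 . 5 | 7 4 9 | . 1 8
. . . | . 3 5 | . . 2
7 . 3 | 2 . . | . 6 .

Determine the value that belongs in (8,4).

6

Cell (8,4) itself could take any of {1, 6, 8} by direct elimination.
Consider where 6 can go in row 8.
(8,1) is out (column 1 already has a 6).
(8,2) is out (column 2 already has a 6).
(8,3) is out (box 7 already has a 6).
(8,7) is out (column 7 already has a 6).
(8,8) is out (column 8 already has a 6).
So the only cell in row 8 that can hold 6 is (8,4).
Therefore (8,4) = 6.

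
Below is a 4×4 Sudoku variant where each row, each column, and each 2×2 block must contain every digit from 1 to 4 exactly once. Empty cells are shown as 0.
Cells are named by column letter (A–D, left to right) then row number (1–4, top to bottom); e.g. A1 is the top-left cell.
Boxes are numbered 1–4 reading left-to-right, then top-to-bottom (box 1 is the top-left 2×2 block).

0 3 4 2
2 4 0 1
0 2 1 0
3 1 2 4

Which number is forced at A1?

Row 1 already contains {2, 3, 4}.
Column A already contains {2, 3}.
Its 2×2 block (box 1) already contains {2, 3, 4}.
The only value from 1–4 not eliminated is 1, so A1 = 1.

1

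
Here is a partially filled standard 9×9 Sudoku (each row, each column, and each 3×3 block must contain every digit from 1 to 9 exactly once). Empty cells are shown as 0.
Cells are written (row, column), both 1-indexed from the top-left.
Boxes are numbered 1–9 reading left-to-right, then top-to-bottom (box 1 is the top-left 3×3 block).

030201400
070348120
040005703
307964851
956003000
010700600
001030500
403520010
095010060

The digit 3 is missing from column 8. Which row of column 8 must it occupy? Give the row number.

Consider where 3 can go in column 8.
(1,8) is out (row 1 already has a 3).
(3,8) is out (row 3 already has a 3).
(5,8) is out (row 5 already has a 3).
(7,8) is out (row 7 already has a 3).
So the only cell in column 8 that can hold 3 is (6,8).
That is row 6.

6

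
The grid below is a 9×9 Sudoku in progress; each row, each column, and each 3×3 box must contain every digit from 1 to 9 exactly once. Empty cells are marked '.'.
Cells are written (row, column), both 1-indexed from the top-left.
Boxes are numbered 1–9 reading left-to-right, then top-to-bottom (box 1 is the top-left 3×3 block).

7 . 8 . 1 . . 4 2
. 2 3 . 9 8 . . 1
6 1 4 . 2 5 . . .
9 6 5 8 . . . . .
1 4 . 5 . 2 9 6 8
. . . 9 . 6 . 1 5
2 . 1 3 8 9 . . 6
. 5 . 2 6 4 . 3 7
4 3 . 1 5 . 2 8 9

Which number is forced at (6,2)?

8

Cell (6,2) itself could take any of {7, 8} by direct elimination.
Consider where 8 can go in column 2.
(1,2) is out (row 1 already has a 8).
(7,2) is out (row 7 already has a 8).
So the only cell in column 2 that can hold 8 is (6,2).
Therefore (6,2) = 8.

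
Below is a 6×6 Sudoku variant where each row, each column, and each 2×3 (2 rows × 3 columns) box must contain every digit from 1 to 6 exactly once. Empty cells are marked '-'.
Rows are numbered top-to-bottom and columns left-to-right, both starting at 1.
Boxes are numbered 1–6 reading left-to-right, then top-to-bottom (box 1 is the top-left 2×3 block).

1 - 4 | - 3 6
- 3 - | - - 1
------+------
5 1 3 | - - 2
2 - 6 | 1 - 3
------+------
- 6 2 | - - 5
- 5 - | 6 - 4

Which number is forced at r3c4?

Row 3 already contains {1, 2, 3, 5}.
Column 4 already contains {1, 6}.
Its 2×3 block (box 4) already contains {1, 2, 3}.
The only value from 1–6 not eliminated is 4, so r3c4 = 4.

4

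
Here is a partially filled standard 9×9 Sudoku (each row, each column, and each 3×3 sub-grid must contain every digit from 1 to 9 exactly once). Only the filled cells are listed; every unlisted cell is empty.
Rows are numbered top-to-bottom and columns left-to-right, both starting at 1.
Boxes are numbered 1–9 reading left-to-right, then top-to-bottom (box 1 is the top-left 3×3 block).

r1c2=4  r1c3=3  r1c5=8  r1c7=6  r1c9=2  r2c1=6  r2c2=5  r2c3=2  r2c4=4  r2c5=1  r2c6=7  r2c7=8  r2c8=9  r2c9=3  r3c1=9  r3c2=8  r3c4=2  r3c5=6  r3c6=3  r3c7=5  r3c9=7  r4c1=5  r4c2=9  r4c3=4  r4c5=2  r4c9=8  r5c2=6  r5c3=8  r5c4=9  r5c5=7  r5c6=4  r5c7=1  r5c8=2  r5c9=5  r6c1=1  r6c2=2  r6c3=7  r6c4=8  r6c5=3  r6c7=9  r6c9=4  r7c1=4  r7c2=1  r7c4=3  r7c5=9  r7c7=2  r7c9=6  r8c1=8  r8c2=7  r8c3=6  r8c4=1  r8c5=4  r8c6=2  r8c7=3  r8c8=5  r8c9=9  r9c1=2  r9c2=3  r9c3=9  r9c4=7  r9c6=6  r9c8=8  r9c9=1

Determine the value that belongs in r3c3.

Row 3 already contains {2, 3, 5, 6, 7, 8, 9}.
Column 3 already contains {2, 3, 4, 6, 7, 8, 9}.
Its 3×3 block (box 1) already contains {2, 3, 4, 5, 6, 8, 9}.
The only value from 1–9 not eliminated is 1, so r3c3 = 1.

1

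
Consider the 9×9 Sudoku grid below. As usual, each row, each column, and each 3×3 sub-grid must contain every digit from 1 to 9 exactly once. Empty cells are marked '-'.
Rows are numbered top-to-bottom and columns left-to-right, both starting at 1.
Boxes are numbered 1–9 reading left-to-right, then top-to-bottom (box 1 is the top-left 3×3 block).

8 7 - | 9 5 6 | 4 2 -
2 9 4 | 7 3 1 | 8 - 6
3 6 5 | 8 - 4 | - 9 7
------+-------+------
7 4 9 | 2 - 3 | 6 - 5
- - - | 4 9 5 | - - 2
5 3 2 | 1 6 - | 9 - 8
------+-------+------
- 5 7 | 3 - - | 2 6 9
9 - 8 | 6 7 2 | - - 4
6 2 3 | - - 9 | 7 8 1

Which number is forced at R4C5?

8

Row 4 already contains {2, 3, 4, 5, 6, 7, 9}.
Column 5 already contains {3, 5, 6, 7, 9}.
Its 3×3 block (box 5) already contains {1, 2, 3, 4, 5, 6, 9}.
The only value from 1–9 not eliminated is 8, so R4C5 = 8.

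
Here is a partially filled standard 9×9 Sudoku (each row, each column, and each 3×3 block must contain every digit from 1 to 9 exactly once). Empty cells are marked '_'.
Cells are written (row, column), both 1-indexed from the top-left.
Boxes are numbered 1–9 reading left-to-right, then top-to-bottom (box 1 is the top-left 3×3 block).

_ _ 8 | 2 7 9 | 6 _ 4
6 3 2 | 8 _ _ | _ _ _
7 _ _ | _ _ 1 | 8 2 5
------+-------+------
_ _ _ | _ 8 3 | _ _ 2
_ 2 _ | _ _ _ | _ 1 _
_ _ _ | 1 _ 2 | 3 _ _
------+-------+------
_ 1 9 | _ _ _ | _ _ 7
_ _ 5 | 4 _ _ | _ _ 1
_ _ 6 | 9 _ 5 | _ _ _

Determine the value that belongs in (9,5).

1

Cell (9,5) itself could take any of {1, 2, 3} by direct elimination.
Consider where 1 can go in box 8.
(7,4) is out (row 7 already has a 1).
(7,5) is out (row 7 already has a 1).
(7,6) is out (row 7 already has a 1).
(8,5) is out (row 8 already has a 1).
(8,6) is out (row 8 already has a 1).
So the only cell in box 8 that can hold 1 is (9,5).
Therefore (9,5) = 1.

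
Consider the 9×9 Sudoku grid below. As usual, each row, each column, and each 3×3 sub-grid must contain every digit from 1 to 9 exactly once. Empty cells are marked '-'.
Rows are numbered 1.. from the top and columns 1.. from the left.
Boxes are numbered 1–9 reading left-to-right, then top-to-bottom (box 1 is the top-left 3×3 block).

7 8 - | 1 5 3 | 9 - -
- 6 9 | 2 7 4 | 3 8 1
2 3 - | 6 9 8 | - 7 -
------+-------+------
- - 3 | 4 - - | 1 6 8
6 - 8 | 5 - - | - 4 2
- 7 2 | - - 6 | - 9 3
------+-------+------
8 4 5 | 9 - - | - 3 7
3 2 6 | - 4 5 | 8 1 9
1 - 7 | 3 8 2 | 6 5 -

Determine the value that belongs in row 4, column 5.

2

Row 4 already contains {1, 3, 4, 6, 8}.
Column 5 already contains {4, 5, 7, 8, 9}.
Its 3×3 block (box 5) already contains {4, 5, 6}.
The only value from 1–9 not eliminated is 2, so row 4, column 5 = 2.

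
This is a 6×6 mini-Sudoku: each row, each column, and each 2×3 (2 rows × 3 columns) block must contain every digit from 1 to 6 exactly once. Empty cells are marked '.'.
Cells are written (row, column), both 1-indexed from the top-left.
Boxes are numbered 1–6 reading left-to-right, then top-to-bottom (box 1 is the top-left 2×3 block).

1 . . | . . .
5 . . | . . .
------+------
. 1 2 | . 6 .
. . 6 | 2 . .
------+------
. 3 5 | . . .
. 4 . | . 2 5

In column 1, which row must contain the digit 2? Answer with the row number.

5

Consider where 2 can go in column 1.
(3,1) is out (row 3 already has a 2).
(4,1) is out (row 4 already has a 2).
(6,1) is out (row 6 already has a 2).
So the only cell in column 1 that can hold 2 is (5,1).
That is row 5.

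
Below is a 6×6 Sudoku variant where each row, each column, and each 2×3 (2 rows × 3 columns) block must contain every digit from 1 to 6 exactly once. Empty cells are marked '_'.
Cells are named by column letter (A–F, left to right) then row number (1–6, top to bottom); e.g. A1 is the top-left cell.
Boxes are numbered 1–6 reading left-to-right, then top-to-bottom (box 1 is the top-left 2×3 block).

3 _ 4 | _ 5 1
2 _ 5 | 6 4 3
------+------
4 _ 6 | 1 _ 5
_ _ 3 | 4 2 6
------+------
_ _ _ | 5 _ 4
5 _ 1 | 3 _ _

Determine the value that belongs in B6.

4

Cell B6 itself could take any of {2, 4, 6} by direct elimination.
Consider where 4 can go in column B.
B1 is out (row 1 already has a 4).
B2 is out (row 2 already has a 4).
B3 is out (row 3 already has a 4).
B4 is out (row 4 already has a 4).
B5 is out (row 5 already has a 4).
So the only cell in column B that can hold 4 is B6.
Therefore B6 = 4.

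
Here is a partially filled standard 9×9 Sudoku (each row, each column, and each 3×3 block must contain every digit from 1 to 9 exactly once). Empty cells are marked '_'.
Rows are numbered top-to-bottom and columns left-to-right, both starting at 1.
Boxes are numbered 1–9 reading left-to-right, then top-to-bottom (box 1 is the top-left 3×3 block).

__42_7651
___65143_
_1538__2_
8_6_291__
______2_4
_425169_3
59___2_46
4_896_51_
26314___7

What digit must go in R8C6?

3

Row 8 already contains {1, 4, 5, 6, 8, 9}.
Column 6 already contains {1, 2, 6, 7, 9}.
Its 3×3 block (box 8) already contains {1, 2, 4, 6, 9}.
The only value from 1–9 not eliminated is 3, so R8C6 = 3.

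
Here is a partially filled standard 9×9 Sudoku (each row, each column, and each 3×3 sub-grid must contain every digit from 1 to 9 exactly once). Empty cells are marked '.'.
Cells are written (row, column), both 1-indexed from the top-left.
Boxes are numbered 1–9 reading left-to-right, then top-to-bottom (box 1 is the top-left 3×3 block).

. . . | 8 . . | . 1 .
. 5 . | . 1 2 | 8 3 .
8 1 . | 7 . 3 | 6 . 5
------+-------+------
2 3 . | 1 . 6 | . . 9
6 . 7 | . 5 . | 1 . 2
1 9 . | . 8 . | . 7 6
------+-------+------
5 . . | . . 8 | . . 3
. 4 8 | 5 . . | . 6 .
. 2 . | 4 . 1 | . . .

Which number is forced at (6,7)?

Cell (6,7) itself could take any of {3, 4, 5} by direct elimination.
Consider where 3 can go in column 7.
(1,7) is out (box 3 already has a 3).
(4,7) is out (row 4 already has a 3).
(7,7) is out (row 7 already has a 3).
(8,7) is out (box 9 already has a 3).
(9,7) is out (box 9 already has a 3).
So the only cell in column 7 that can hold 3 is (6,7).
Therefore (6,7) = 3.

3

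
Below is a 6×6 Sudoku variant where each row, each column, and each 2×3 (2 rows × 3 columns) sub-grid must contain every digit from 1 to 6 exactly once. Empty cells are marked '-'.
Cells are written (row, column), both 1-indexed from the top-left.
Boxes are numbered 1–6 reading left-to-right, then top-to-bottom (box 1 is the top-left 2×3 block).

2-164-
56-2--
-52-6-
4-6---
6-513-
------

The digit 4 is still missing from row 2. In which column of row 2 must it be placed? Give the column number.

3

Consider where 4 can go in row 2.
(2,5) is out (column 5 already has a 4).
(2,6) is out (box 2 already has a 4).
So the only cell in row 2 that can hold 4 is (2,3).
That is column 3.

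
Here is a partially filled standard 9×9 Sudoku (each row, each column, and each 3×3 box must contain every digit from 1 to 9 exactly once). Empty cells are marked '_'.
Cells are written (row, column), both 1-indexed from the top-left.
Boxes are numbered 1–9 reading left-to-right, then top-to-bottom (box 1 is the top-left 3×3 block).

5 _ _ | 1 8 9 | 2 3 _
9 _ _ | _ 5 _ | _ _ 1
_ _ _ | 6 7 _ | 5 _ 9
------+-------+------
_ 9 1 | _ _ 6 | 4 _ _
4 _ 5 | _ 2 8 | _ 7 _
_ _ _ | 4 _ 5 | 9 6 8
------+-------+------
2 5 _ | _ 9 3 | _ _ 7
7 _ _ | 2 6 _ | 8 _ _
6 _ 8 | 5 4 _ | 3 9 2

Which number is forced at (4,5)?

3

Row 4 already contains {1, 4, 6, 9}.
Column 5 already contains {2, 4, 5, 6, 7, 8, 9}.
Its 3×3 block (box 5) already contains {2, 4, 5, 6, 8}.
The only value from 1–9 not eliminated is 3, so (4,5) = 3.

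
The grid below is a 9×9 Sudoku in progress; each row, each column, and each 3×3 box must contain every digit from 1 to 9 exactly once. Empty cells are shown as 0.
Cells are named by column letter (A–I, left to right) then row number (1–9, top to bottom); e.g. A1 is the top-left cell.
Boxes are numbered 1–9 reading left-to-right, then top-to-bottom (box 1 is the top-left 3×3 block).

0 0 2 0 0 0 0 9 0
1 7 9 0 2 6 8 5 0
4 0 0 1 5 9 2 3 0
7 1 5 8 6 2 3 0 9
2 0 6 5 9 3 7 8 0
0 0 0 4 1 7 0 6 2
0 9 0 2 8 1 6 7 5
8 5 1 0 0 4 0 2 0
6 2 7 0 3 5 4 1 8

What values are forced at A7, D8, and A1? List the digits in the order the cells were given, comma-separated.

For A7:
  Row 7 already contains {1, 2, 5, 6, 7, 8, 9}.
  Column A already contains {1, 2, 4, 6, 7, 8}.
  Its 3×3 block (box 7) already contains {1, 2, 5, 6, 7, 8, 9}.
  The only value from 1–9 not eliminated is 3, so A7 = 3.
For D8:
  Consider where 6 can go in row 8.
  E8 is out (column E already has a 6).
  G8 is out (column G already has a 6).
  I8 is out (box 9 already has a 6).
  So the only cell in row 8 that can hold 6 is D8.
  So D8 = 6.
For A1:
  Consider where 5 can go in row 1.
  B1 is out (column B already has a 5). D1 is out (column D already has a 5). E1 is out (column E already has a 5). F1 is out (column F already has a 5). The remaining empty cells in row 1 are similarly blocked.
  So the only cell in row 1 that can hold 5 is A1.
  So A1 = 5.

3,6,5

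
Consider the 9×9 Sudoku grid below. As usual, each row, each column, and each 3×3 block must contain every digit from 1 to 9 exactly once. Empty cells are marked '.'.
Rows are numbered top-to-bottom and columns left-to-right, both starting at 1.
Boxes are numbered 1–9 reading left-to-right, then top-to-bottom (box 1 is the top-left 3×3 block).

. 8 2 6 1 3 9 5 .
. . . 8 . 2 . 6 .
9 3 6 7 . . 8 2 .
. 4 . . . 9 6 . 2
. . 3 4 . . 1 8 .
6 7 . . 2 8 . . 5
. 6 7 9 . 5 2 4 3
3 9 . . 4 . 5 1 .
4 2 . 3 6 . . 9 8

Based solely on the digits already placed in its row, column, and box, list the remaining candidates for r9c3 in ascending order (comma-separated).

1,5

Row 9 already contains {2, 3, 4, 6, 8, 9}.
Column 3 already contains {2, 3, 6, 7}.
Its 3×3 block (box 7) already contains {2, 3, 4, 6, 7, 9}.
Removing those from 1–9 leaves {1, 5} as the candidates for r9c3.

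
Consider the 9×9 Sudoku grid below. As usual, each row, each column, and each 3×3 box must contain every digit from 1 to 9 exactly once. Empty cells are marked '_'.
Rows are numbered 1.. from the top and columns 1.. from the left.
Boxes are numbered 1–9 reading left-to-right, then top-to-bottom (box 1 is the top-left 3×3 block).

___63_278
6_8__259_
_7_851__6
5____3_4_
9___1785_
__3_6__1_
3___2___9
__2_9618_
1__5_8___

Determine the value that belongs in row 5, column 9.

Cell row 5, column 9 itself could take any of {2, 3} by direct elimination.
Consider where 3 can go in row 5.
row 5, column 2 is out (box 4 already has a 3).
row 5, column 3 is out (column 3 already has a 3).
row 5, column 4 is out (box 5 already has a 3).
So the only cell in row 5 that can hold 3 is row 5, column 9.
Therefore row 5, column 9 = 3.

3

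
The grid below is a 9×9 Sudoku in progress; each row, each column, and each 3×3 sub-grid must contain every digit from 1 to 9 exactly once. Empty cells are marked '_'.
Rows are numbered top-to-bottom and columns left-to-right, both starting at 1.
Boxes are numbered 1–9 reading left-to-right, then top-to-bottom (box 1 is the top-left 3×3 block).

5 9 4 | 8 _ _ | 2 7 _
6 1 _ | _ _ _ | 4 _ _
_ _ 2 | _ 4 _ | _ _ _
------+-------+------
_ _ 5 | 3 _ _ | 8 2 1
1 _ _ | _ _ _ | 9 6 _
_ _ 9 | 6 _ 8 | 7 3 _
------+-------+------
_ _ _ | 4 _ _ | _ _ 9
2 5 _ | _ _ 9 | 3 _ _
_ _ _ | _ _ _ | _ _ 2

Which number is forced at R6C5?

Cell R6C5 itself could take any of {1, 2, 5} by direct elimination.
Consider where 1 can go in row 6.
R6C1 is out (column 1 already has a 1).
R6C2 is out (column 2 already has a 1).
R6C9 is out (column 9 already has a 1).
So the only cell in row 6 that can hold 1 is R6C5.
Therefore R6C5 = 1.

1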